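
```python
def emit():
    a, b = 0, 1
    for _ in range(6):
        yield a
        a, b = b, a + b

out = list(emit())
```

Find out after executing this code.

Step 1: Fibonacci-like sequence starting with a=0, b=1:
  Iteration 1: yield a=0, then a,b = 1,1
  Iteration 2: yield a=1, then a,b = 1,2
  Iteration 3: yield a=1, then a,b = 2,3
  Iteration 4: yield a=2, then a,b = 3,5
  Iteration 5: yield a=3, then a,b = 5,8
  Iteration 6: yield a=5, then a,b = 8,13
Therefore out = [0, 1, 1, 2, 3, 5].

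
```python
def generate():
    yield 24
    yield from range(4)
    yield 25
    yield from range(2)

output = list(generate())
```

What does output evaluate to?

Step 1: Trace yields in order:
  yield 24
  yield 0
  yield 1
  yield 2
  yield 3
  yield 25
  yield 0
  yield 1
Therefore output = [24, 0, 1, 2, 3, 25, 0, 1].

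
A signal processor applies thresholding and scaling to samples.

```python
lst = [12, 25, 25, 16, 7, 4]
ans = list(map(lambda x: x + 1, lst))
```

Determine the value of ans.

Step 1: Apply lambda x: x + 1 to each element:
  12 -> 13
  25 -> 26
  25 -> 26
  16 -> 17
  7 -> 8
  4 -> 5
Therefore ans = [13, 26, 26, 17, 8, 5].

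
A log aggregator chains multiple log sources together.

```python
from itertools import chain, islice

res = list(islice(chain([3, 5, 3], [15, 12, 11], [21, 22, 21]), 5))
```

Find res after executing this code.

Step 1: chain([3, 5, 3], [15, 12, 11], [21, 22, 21]) = [3, 5, 3, 15, 12, 11, 21, 22, 21].
Step 2: islice takes first 5 elements: [3, 5, 3, 15, 12].
Therefore res = [3, 5, 3, 15, 12].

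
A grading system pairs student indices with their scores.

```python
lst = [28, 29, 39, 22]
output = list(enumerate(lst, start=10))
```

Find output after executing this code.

Step 1: enumerate with start=10:
  (10, 28)
  (11, 29)
  (12, 39)
  (13, 22)
Therefore output = [(10, 28), (11, 29), (12, 39), (13, 22)].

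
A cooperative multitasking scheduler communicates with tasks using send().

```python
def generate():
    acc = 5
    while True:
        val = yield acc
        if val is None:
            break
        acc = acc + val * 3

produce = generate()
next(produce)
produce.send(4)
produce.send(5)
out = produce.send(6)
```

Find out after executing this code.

Step 1: next() -> yield acc=5.
Step 2: send(4) -> val=4, acc = 5 + 4*3 = 17, yield 17.
Step 3: send(5) -> val=5, acc = 17 + 5*3 = 32, yield 32.
Step 4: send(6) -> val=6, acc = 32 + 6*3 = 50, yield 50.
Therefore out = 50.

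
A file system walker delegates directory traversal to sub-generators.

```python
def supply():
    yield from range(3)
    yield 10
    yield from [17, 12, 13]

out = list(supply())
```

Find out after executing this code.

Step 1: Trace yields in order:
  yield 0
  yield 1
  yield 2
  yield 10
  yield 17
  yield 12
  yield 13
Therefore out = [0, 1, 2, 10, 17, 12, 13].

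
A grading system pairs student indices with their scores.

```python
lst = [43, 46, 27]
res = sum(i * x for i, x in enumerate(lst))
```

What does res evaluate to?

Step 1: Compute i * x for each (i, x) in enumerate([43, 46, 27]):
  i=0, x=43: 0*43 = 0
  i=1, x=46: 1*46 = 46
  i=2, x=27: 2*27 = 54
Step 2: sum = 0 + 46 + 54 = 100.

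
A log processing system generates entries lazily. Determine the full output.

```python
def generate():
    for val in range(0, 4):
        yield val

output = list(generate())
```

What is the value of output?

Step 1: The generator yields each value from range(0, 4).
Step 2: list() consumes all yields: [0, 1, 2, 3].
Therefore output = [0, 1, 2, 3].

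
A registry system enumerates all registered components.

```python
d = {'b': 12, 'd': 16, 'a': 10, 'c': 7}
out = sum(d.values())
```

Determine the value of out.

Step 1: d.values() = [12, 16, 10, 7].
Step 2: sum = 45.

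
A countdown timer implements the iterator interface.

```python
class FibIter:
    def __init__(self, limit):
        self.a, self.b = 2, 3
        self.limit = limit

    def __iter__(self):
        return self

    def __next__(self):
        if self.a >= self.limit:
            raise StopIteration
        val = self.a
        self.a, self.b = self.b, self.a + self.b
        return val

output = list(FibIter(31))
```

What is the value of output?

Step 1: Fibonacci-like sequence (a=2, b=3) until >= 31:
  Yield 2, then a,b = 3,5
  Yield 3, then a,b = 5,8
  Yield 5, then a,b = 8,13
  Yield 8, then a,b = 13,21
  Yield 13, then a,b = 21,34
  Yield 21, then a,b = 34,55
Step 2: 34 >= 31, stop.
Therefore output = [2, 3, 5, 8, 13, 21].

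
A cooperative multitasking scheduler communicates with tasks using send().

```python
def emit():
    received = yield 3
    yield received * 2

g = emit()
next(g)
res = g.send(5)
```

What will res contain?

Step 1: next(g) advances to first yield, producing 3.
Step 2: send(5) resumes, received = 5.
Step 3: yield received * 2 = 5 * 2 = 10.
Therefore res = 10.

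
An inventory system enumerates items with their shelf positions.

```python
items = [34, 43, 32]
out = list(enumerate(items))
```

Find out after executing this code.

Step 1: enumerate pairs each element with its index:
  (0, 34)
  (1, 43)
  (2, 32)
Therefore out = [(0, 34), (1, 43), (2, 32)].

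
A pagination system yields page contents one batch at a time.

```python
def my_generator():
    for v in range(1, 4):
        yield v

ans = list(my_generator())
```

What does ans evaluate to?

Step 1: The generator yields each value from range(1, 4).
Step 2: list() consumes all yields: [1, 2, 3].
Therefore ans = [1, 2, 3].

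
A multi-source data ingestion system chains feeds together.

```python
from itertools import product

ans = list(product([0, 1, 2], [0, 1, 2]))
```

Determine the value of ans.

Step 1: product([0, 1, 2], [0, 1, 2]) gives all pairs:
  (0, 0)
  (0, 1)
  (0, 2)
  (1, 0)
  (1, 1)
  (1, 2)
  (2, 0)
  (2, 1)
  (2, 2)
Therefore ans = [(0, 0), (0, 1), (0, 2), (1, 0), (1, 1), (1, 2), (2, 0), (2, 1), (2, 2)].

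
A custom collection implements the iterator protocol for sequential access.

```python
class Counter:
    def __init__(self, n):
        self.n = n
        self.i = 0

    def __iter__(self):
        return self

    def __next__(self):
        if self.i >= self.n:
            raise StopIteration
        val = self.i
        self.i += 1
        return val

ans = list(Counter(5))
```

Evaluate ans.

Step 1: Counter(5) creates an iterator counting 0 to 4.
Step 2: list() consumes all values: [0, 1, 2, 3, 4].
Therefore ans = [0, 1, 2, 3, 4].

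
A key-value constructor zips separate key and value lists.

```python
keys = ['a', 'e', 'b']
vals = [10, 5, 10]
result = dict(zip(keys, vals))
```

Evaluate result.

Step 1: zip pairs keys with values:
  'a' -> 10
  'e' -> 5
  'b' -> 10
Therefore result = {'a': 10, 'e': 5, 'b': 10}.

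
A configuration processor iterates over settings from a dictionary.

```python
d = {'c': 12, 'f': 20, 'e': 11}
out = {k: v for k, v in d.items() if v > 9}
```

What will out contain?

Step 1: Filter items where value > 9:
  'c': 12 > 9: kept
  'f': 20 > 9: kept
  'e': 11 > 9: kept
Therefore out = {'c': 12, 'f': 20, 'e': 11}.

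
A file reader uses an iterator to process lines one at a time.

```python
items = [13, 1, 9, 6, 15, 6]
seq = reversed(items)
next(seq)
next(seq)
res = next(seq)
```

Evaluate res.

Step 1: reversed([13, 1, 9, 6, 15, 6]) gives iterator: [6, 15, 6, 9, 1, 13].
Step 2: First next() = 6, second next() = 15.
Step 3: Third next() = 6.
Therefore res = 6.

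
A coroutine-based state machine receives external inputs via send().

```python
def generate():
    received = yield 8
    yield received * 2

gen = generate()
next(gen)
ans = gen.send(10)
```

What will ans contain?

Step 1: next(gen) advances to first yield, producing 8.
Step 2: send(10) resumes, received = 10.
Step 3: yield received * 2 = 10 * 2 = 20.
Therefore ans = 20.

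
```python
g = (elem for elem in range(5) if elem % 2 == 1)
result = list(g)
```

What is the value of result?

Step 1: Filter range(5) keeping only odd values:
  elem=0: even, excluded
  elem=1: odd, included
  elem=2: even, excluded
  elem=3: odd, included
  elem=4: even, excluded
Therefore result = [1, 3].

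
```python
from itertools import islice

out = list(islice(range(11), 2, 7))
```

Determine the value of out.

Step 1: islice(range(11), 2, 7) takes elements at indices [2, 7).
Step 2: Elements: [2, 3, 4, 5, 6].
Therefore out = [2, 3, 4, 5, 6].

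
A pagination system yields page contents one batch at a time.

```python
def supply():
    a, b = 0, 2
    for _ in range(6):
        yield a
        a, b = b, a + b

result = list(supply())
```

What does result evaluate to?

Step 1: Fibonacci-like sequence starting with a=0, b=2:
  Iteration 1: yield a=0, then a,b = 2,2
  Iteration 2: yield a=2, then a,b = 2,4
  Iteration 3: yield a=2, then a,b = 4,6
  Iteration 4: yield a=4, then a,b = 6,10
  Iteration 5: yield a=6, then a,b = 10,16
  Iteration 6: yield a=10, then a,b = 16,26
Therefore result = [0, 2, 2, 4, 6, 10].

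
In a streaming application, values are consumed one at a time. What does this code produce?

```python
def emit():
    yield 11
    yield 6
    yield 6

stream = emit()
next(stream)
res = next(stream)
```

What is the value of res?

Step 1: emit() creates a generator.
Step 2: next(stream) yields 11 (consumed and discarded).
Step 3: next(stream) yields 6, assigned to res.
Therefore res = 6.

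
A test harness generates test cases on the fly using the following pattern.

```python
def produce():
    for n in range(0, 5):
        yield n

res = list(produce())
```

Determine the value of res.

Step 1: The generator yields each value from range(0, 5).
Step 2: list() consumes all yields: [0, 1, 2, 3, 4].
Therefore res = [0, 1, 2, 3, 4].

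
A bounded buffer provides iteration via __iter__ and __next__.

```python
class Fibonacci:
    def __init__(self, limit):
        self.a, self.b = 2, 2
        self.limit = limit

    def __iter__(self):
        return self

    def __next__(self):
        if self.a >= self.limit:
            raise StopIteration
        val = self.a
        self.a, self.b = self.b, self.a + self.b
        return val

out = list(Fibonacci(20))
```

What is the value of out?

Step 1: Fibonacci-like sequence (a=2, b=2) until >= 20:
  Yield 2, then a,b = 2,4
  Yield 2, then a,b = 4,6
  Yield 4, then a,b = 6,10
  Yield 6, then a,b = 10,16
  Yield 10, then a,b = 16,26
  Yield 16, then a,b = 26,42
Step 2: 26 >= 20, stop.
Therefore out = [2, 2, 4, 6, 10, 16].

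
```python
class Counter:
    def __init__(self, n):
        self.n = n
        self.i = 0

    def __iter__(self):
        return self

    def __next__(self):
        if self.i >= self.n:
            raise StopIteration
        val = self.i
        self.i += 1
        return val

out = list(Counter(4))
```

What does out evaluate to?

Step 1: Counter(4) creates an iterator counting 0 to 3.
Step 2: list() consumes all values: [0, 1, 2, 3].
Therefore out = [0, 1, 2, 3].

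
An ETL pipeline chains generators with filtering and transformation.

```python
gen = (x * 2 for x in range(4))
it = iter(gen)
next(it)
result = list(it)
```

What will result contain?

Step 1: Generator produces [0, 2, 4, 6].
Step 2: next(it) consumes first element (0).
Step 3: list(it) collects remaining: [2, 4, 6].
Therefore result = [2, 4, 6].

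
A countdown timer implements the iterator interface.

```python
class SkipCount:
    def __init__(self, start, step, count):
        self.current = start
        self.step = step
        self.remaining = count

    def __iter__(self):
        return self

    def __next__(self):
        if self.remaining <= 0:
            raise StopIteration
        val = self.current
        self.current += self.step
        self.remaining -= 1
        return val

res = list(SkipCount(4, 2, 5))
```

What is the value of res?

Step 1: SkipCount starts at 4, increments by 2, for 5 steps:
  Yield 4, then current += 2
  Yield 6, then current += 2
  Yield 8, then current += 2
  Yield 10, then current += 2
  Yield 12, then current += 2
Therefore res = [4, 6, 8, 10, 12].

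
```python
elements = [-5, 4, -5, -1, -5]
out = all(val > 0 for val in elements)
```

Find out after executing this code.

Step 1: Check val > 0 for each element in [-5, 4, -5, -1, -5]:
  -5 > 0: False
  4 > 0: True
  -5 > 0: False
  -1 > 0: False
  -5 > 0: False
Step 2: all() returns False.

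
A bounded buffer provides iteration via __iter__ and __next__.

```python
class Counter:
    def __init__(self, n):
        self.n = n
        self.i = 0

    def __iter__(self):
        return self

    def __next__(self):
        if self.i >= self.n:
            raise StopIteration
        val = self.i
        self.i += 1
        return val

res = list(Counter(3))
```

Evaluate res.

Step 1: Counter(3) creates an iterator counting 0 to 2.
Step 2: list() consumes all values: [0, 1, 2].
Therefore res = [0, 1, 2].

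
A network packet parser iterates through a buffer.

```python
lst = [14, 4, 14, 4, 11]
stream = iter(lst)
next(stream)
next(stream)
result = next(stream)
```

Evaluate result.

Step 1: Create iterator over [14, 4, 14, 4, 11].
Step 2: next() consumes 14.
Step 3: next() consumes 4.
Step 4: next() returns 14.
Therefore result = 14.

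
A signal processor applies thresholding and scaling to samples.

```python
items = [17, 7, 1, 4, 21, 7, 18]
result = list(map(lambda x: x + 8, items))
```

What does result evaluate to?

Step 1: Apply lambda x: x + 8 to each element:
  17 -> 25
  7 -> 15
  1 -> 9
  4 -> 12
  21 -> 29
  7 -> 15
  18 -> 26
Therefore result = [25, 15, 9, 12, 29, 15, 26].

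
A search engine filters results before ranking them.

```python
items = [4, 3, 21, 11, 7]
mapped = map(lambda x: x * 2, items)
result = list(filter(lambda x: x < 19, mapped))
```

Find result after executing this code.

Step 1: Map x * 2:
  4 -> 8
  3 -> 6
  21 -> 42
  11 -> 22
  7 -> 14
Step 2: Filter for < 19:
  8: kept
  6: kept
  42: removed
  22: removed
  14: kept
Therefore result = [8, 6, 14].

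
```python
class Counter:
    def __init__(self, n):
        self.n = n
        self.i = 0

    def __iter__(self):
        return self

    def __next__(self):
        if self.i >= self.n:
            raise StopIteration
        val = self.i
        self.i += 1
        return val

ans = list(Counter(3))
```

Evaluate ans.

Step 1: Counter(3) creates an iterator counting 0 to 2.
Step 2: list() consumes all values: [0, 1, 2].
Therefore ans = [0, 1, 2].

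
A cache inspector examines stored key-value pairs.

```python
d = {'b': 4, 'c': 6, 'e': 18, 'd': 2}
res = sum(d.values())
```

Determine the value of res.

Step 1: d.values() = [4, 6, 18, 2].
Step 2: sum = 30.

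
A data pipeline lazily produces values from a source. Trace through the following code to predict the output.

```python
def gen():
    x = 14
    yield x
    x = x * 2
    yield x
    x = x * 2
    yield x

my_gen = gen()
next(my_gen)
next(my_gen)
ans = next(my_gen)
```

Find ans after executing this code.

Step 1: Trace through generator execution:
  Yield 1: x starts at 14, yield 14
  Yield 2: x = 14 * 2 = 28, yield 28
  Yield 3: x = 28 * 2 = 56, yield 56
Step 2: First next() gets 14, second next() gets the second value, third next() yields 56.
Therefore ans = 56.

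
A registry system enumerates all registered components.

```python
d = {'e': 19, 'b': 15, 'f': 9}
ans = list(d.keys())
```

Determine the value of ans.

Step 1: d.keys() returns the dictionary keys in insertion order.
Therefore ans = ['e', 'b', 'f'].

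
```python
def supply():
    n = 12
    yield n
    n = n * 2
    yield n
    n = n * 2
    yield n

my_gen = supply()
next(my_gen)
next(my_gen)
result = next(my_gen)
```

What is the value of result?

Step 1: Trace through generator execution:
  Yield 1: n starts at 12, yield 12
  Yield 2: n = 12 * 2 = 24, yield 24
  Yield 3: n = 24 * 2 = 48, yield 48
Step 2: First next() gets 12, second next() gets the second value, third next() yields 48.
Therefore result = 48.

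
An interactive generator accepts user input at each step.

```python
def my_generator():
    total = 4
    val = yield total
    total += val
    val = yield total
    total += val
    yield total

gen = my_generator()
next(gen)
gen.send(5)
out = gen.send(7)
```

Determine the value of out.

Step 1: next() -> yield total=4.
Step 2: send(5) -> val=5, total = 4+5 = 9, yield 9.
Step 3: send(7) -> val=7, total = 9+7 = 16, yield 16.
Therefore out = 16.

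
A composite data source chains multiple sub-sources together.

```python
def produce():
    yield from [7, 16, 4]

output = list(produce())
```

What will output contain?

Step 1: yield from delegates to the iterable, yielding each element.
Step 2: Collected values: [7, 16, 4].
Therefore output = [7, 16, 4].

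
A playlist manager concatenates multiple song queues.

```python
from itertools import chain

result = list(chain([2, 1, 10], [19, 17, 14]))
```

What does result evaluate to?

Step 1: chain() concatenates iterables: [2, 1, 10] + [19, 17, 14].
Therefore result = [2, 1, 10, 19, 17, 14].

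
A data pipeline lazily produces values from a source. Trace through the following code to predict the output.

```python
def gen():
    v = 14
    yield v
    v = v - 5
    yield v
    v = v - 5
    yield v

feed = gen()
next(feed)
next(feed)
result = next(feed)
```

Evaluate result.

Step 1: Trace through generator execution:
  Yield 1: v starts at 14, yield 14
  Yield 2: v = 14 - 5 = 9, yield 9
  Yield 3: v = 9 - 5 = 4, yield 4
Step 2: First next() gets 14, second next() gets the second value, third next() yields 4.
Therefore result = 4.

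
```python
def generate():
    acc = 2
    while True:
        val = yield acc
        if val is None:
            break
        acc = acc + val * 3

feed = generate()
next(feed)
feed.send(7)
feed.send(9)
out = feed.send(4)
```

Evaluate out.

Step 1: next() -> yield acc=2.
Step 2: send(7) -> val=7, acc = 2 + 7*3 = 23, yield 23.
Step 3: send(9) -> val=9, acc = 23 + 9*3 = 50, yield 50.
Step 4: send(4) -> val=4, acc = 50 + 4*3 = 62, yield 62.
Therefore out = 62.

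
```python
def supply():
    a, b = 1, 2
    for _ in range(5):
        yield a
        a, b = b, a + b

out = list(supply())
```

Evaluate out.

Step 1: Fibonacci-like sequence starting with a=1, b=2:
  Iteration 1: yield a=1, then a,b = 2,3
  Iteration 2: yield a=2, then a,b = 3,5
  Iteration 3: yield a=3, then a,b = 5,8
  Iteration 4: yield a=5, then a,b = 8,13
  Iteration 5: yield a=8, then a,b = 13,21
Therefore out = [1, 2, 3, 5, 8].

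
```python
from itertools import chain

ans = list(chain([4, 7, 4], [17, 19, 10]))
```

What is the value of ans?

Step 1: chain() concatenates iterables: [4, 7, 4] + [17, 19, 10].
Therefore ans = [4, 7, 4, 17, 19, 10].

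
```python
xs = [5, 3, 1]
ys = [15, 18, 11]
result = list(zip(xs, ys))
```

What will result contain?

Step 1: zip pairs elements at same index:
  Index 0: (5, 15)
  Index 1: (3, 18)
  Index 2: (1, 11)
Therefore result = [(5, 15), (3, 18), (1, 11)].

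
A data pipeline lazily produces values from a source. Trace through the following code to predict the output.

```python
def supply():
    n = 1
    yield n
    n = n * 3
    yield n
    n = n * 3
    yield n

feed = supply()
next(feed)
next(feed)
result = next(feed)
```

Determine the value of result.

Step 1: Trace through generator execution:
  Yield 1: n starts at 1, yield 1
  Yield 2: n = 1 * 3 = 3, yield 3
  Yield 3: n = 3 * 3 = 9, yield 9
Step 2: First next() gets 1, second next() gets the second value, third next() yields 9.
Therefore result = 9.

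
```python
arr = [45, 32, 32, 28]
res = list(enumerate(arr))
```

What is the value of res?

Step 1: enumerate pairs each element with its index:
  (0, 45)
  (1, 32)
  (2, 32)
  (3, 28)
Therefore res = [(0, 45), (1, 32), (2, 32), (3, 28)].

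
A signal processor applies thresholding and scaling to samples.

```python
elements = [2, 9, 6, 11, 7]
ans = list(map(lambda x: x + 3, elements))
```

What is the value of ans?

Step 1: Apply lambda x: x + 3 to each element:
  2 -> 5
  9 -> 12
  6 -> 9
  11 -> 14
  7 -> 10
Therefore ans = [5, 12, 9, 14, 10].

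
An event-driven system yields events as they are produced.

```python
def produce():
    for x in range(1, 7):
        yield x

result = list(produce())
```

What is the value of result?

Step 1: The generator yields each value from range(1, 7).
Step 2: list() consumes all yields: [1, 2, 3, 4, 5, 6].
Therefore result = [1, 2, 3, 4, 5, 6].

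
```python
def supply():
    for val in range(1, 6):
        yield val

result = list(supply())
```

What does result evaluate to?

Step 1: The generator yields each value from range(1, 6).
Step 2: list() consumes all yields: [1, 2, 3, 4, 5].
Therefore result = [1, 2, 3, 4, 5].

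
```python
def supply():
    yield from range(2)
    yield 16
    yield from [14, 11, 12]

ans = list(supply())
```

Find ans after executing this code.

Step 1: Trace yields in order:
  yield 0
  yield 1
  yield 16
  yield 14
  yield 11
  yield 12
Therefore ans = [0, 1, 16, 14, 11, 12].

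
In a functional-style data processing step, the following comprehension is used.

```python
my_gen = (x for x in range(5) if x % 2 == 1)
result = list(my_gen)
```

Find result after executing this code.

Step 1: Filter range(5) keeping only odd values:
  x=0: even, excluded
  x=1: odd, included
  x=2: even, excluded
  x=3: odd, included
  x=4: even, excluded
Therefore result = [1, 3].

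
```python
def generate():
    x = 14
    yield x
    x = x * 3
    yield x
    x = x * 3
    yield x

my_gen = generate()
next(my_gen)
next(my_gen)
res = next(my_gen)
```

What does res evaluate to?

Step 1: Trace through generator execution:
  Yield 1: x starts at 14, yield 14
  Yield 2: x = 14 * 3 = 42, yield 42
  Yield 3: x = 42 * 3 = 126, yield 126
Step 2: First next() gets 14, second next() gets the second value, third next() yields 126.
Therefore res = 126.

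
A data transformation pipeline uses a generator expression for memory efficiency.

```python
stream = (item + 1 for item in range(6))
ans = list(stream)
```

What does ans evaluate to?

Step 1: For each item in range(6), compute item+1:
  item=0: 0+1 = 1
  item=1: 1+1 = 2
  item=2: 2+1 = 3
  item=3: 3+1 = 4
  item=4: 4+1 = 5
  item=5: 5+1 = 6
Therefore ans = [1, 2, 3, 4, 5, 6].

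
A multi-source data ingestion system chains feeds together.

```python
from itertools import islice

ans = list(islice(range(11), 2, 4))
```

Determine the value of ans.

Step 1: islice(range(11), 2, 4) takes elements at indices [2, 4).
Step 2: Elements: [2, 3].
Therefore ans = [2, 3].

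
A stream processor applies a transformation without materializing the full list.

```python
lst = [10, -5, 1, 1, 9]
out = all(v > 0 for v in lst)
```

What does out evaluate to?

Step 1: Check v > 0 for each element in [10, -5, 1, 1, 9]:
  10 > 0: True
  -5 > 0: False
  1 > 0: True
  1 > 0: True
  9 > 0: True
Step 2: all() returns False.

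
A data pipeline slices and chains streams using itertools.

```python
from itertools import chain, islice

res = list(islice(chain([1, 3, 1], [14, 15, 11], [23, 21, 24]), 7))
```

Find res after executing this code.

Step 1: chain([1, 3, 1], [14, 15, 11], [23, 21, 24]) = [1, 3, 1, 14, 15, 11, 23, 21, 24].
Step 2: islice takes first 7 elements: [1, 3, 1, 14, 15, 11, 23].
Therefore res = [1, 3, 1, 14, 15, 11, 23].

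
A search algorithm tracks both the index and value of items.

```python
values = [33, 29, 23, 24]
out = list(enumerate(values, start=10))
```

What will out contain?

Step 1: enumerate with start=10:
  (10, 33)
  (11, 29)
  (12, 23)
  (13, 24)
Therefore out = [(10, 33), (11, 29), (12, 23), (13, 24)].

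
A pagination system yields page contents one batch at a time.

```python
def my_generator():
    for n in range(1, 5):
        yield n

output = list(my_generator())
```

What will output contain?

Step 1: The generator yields each value from range(1, 5).
Step 2: list() consumes all yields: [1, 2, 3, 4].
Therefore output = [1, 2, 3, 4].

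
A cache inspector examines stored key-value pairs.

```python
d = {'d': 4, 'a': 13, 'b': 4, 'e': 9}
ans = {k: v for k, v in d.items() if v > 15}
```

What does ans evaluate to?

Step 1: Filter items where value > 15:
  'd': 4 <= 15: removed
  'a': 13 <= 15: removed
  'b': 4 <= 15: removed
  'e': 9 <= 15: removed
Therefore ans = {}.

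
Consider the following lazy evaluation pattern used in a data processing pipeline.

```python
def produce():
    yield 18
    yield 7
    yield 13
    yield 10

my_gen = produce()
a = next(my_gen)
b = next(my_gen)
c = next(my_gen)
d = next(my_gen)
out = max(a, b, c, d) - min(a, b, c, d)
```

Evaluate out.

Step 1: Create generator and consume all values:
  a = next(my_gen) = 18
  b = next(my_gen) = 7
  c = next(my_gen) = 13
  d = next(my_gen) = 10
Step 2: max = 18, min = 7, out = 18 - 7 = 11.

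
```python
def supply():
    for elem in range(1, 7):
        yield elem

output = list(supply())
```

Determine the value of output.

Step 1: The generator yields each value from range(1, 7).
Step 2: list() consumes all yields: [1, 2, 3, 4, 5, 6].
Therefore output = [1, 2, 3, 4, 5, 6].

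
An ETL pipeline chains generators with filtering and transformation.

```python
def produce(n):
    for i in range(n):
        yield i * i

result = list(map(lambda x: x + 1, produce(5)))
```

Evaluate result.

Step 1: produce(5) yields squares: [0, 1, 4, 9, 16].
Step 2: map adds 1 to each: [1, 2, 5, 10, 17].
Therefore result = [1, 2, 5, 10, 17].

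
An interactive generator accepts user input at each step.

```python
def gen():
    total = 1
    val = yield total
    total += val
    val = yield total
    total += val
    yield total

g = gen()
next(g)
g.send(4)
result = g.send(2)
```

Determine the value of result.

Step 1: next() -> yield total=1.
Step 2: send(4) -> val=4, total = 1+4 = 5, yield 5.
Step 3: send(2) -> val=2, total = 5+2 = 7, yield 7.
Therefore result = 7.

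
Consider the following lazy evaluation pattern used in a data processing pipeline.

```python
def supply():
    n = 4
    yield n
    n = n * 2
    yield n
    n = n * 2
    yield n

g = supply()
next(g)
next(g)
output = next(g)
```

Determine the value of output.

Step 1: Trace through generator execution:
  Yield 1: n starts at 4, yield 4
  Yield 2: n = 4 * 2 = 8, yield 8
  Yield 3: n = 8 * 2 = 16, yield 16
Step 2: First next() gets 4, second next() gets the second value, third next() yields 16.
Therefore output = 16.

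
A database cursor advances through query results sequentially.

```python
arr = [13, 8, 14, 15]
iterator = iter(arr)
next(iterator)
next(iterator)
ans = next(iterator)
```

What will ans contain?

Step 1: Create iterator over [13, 8, 14, 15].
Step 2: next() consumes 13.
Step 3: next() consumes 8.
Step 4: next() returns 14.
Therefore ans = 14.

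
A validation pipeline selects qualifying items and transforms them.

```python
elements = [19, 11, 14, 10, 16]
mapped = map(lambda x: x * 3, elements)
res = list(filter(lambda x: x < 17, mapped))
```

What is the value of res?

Step 1: Map x * 3:
  19 -> 57
  11 -> 33
  14 -> 42
  10 -> 30
  16 -> 48
Step 2: Filter for < 17:
  57: removed
  33: removed
  42: removed
  30: removed
  48: removed
Therefore res = [].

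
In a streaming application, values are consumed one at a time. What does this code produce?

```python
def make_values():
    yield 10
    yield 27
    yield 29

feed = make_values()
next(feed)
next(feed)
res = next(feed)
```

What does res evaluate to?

Step 1: make_values() creates a generator.
Step 2: next(feed) yields 10 (consumed and discarded).
Step 3: next(feed) yields 27 (consumed and discarded).
Step 4: next(feed) yields 29, assigned to res.
Therefore res = 29.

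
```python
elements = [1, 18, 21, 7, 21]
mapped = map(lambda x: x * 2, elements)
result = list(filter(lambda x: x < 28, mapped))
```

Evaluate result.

Step 1: Map x * 2:
  1 -> 2
  18 -> 36
  21 -> 42
  7 -> 14
  21 -> 42
Step 2: Filter for < 28:
  2: kept
  36: removed
  42: removed
  14: kept
  42: removed
Therefore result = [2, 14].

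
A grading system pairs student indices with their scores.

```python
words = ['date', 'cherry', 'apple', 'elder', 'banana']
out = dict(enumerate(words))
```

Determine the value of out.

Step 1: enumerate pairs indices with words:
  0 -> 'date'
  1 -> 'cherry'
  2 -> 'apple'
  3 -> 'elder'
  4 -> 'banana'
Therefore out = {0: 'date', 1: 'cherry', 2: 'apple', 3: 'elder', 4: 'banana'}.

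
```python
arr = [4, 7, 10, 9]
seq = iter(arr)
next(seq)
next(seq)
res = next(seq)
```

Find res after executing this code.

Step 1: Create iterator over [4, 7, 10, 9].
Step 2: next() consumes 4.
Step 3: next() consumes 7.
Step 4: next() returns 10.
Therefore res = 10.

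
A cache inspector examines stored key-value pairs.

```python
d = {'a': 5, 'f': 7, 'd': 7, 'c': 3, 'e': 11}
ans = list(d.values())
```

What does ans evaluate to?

Step 1: d.values() returns the dictionary values in insertion order.
Therefore ans = [5, 7, 7, 3, 11].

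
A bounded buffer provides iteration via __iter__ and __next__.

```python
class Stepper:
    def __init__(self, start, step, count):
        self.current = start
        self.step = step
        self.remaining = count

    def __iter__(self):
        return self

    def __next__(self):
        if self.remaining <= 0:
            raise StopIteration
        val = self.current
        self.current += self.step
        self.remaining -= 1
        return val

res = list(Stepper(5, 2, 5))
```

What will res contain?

Step 1: Stepper starts at 5, increments by 2, for 5 steps:
  Yield 5, then current += 2
  Yield 7, then current += 2
  Yield 9, then current += 2
  Yield 11, then current += 2
  Yield 13, then current += 2
Therefore res = [5, 7, 9, 11, 13].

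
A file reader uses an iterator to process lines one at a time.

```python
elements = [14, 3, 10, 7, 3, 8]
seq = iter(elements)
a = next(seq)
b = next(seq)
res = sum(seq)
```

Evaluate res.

Step 1: Create iterator over [14, 3, 10, 7, 3, 8].
Step 2: a = next() = 14, b = next() = 3.
Step 3: sum() of remaining [10, 7, 3, 8] = 28.
Therefore res = 28.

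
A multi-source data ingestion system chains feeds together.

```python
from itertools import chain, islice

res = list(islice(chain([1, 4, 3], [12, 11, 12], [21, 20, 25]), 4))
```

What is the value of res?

Step 1: chain([1, 4, 3], [12, 11, 12], [21, 20, 25]) = [1, 4, 3, 12, 11, 12, 21, 20, 25].
Step 2: islice takes first 4 elements: [1, 4, 3, 12].
Therefore res = [1, 4, 3, 12].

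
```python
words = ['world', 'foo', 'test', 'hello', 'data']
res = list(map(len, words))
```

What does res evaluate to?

Step 1: Map len() to each word:
  'world' -> 5
  'foo' -> 3
  'test' -> 4
  'hello' -> 5
  'data' -> 4
Therefore res = [5, 3, 4, 5, 4].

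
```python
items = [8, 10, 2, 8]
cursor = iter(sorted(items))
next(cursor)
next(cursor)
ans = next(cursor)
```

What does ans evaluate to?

Step 1: sorted([8, 10, 2, 8]) = [2, 8, 8, 10].
Step 2: Create iterator and skip 2 elements.
Step 3: next() returns 8.
Therefore ans = 8.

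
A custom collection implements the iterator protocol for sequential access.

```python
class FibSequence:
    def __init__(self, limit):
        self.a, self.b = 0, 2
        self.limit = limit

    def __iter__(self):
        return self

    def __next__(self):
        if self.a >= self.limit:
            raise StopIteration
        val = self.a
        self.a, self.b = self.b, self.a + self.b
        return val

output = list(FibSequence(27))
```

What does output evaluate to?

Step 1: Fibonacci-like sequence (a=0, b=2) until >= 27:
  Yield 0, then a,b = 2,2
  Yield 2, then a,b = 2,4
  Yield 2, then a,b = 4,6
  Yield 4, then a,b = 6,10
  Yield 6, then a,b = 10,16
  Yield 10, then a,b = 16,26
  Yield 16, then a,b = 26,42
  Yield 26, then a,b = 42,68
Step 2: 42 >= 27, stop.
Therefore output = [0, 2, 2, 4, 6, 10, 16, 26].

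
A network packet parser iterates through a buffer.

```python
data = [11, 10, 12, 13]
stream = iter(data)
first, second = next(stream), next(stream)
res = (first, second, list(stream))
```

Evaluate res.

Step 1: Create iterator over [11, 10, 12, 13].
Step 2: first = 11, second = 10.
Step 3: Remaining elements: [12, 13].
Therefore res = (11, 10, [12, 13]).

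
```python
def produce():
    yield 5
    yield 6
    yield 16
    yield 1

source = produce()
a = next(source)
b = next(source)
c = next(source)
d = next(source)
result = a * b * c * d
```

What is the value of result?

Step 1: Create generator and consume all values:
  a = next(source) = 5
  b = next(source) = 6
  c = next(source) = 16
  d = next(source) = 1
Step 2: result = 5 * 6 * 16 * 1 = 480.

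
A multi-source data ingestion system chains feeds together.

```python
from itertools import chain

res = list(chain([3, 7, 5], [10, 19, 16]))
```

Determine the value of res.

Step 1: chain() concatenates iterables: [3, 7, 5] + [10, 19, 16].
Therefore res = [3, 7, 5, 10, 19, 16].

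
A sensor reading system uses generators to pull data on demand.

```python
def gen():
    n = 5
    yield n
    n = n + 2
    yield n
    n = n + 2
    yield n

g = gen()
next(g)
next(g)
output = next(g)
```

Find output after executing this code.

Step 1: Trace through generator execution:
  Yield 1: n starts at 5, yield 5
  Yield 2: n = 5 + 2 = 7, yield 7
  Yield 3: n = 7 + 2 = 9, yield 9
Step 2: First next() gets 5, second next() gets the second value, third next() yields 9.
Therefore output = 9.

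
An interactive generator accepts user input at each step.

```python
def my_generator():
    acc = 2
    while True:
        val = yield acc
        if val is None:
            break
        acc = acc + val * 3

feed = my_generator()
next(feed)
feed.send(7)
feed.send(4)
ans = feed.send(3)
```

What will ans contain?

Step 1: next() -> yield acc=2.
Step 2: send(7) -> val=7, acc = 2 + 7*3 = 23, yield 23.
Step 3: send(4) -> val=4, acc = 23 + 4*3 = 35, yield 35.
Step 4: send(3) -> val=3, acc = 35 + 3*3 = 44, yield 44.
Therefore ans = 44.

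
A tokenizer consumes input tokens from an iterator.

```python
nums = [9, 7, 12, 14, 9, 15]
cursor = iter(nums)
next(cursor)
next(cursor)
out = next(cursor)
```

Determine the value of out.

Step 1: Create iterator over [9, 7, 12, 14, 9, 15].
Step 2: next() consumes 9.
Step 3: next() consumes 7.
Step 4: next() returns 12.
Therefore out = 12.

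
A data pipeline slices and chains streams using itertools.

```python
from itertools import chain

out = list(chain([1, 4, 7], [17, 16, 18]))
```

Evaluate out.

Step 1: chain() concatenates iterables: [1, 4, 7] + [17, 16, 18].
Therefore out = [1, 4, 7, 17, 16, 18].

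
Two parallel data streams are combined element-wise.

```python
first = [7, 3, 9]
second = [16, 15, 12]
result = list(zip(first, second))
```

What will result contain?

Step 1: zip pairs elements at same index:
  Index 0: (7, 16)
  Index 1: (3, 15)
  Index 2: (9, 12)
Therefore result = [(7, 16), (3, 15), (9, 12)].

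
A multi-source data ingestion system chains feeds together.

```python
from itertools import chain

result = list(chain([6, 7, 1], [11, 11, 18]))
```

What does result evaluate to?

Step 1: chain() concatenates iterables: [6, 7, 1] + [11, 11, 18].
Therefore result = [6, 7, 1, 11, 11, 18].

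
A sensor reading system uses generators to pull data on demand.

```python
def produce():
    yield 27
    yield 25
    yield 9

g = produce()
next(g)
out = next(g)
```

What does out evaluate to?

Step 1: produce() creates a generator.
Step 2: next(g) yields 27 (consumed and discarded).
Step 3: next(g) yields 25, assigned to out.
Therefore out = 25.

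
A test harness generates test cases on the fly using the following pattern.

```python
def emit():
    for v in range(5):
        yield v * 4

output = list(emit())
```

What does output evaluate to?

Step 1: For each v in range(5), yield v * 4:
  v=0: yield 0 * 4 = 0
  v=1: yield 1 * 4 = 4
  v=2: yield 2 * 4 = 8
  v=3: yield 3 * 4 = 12
  v=4: yield 4 * 4 = 16
Therefore output = [0, 4, 8, 12, 16].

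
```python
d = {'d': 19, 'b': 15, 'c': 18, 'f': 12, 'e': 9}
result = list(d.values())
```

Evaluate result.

Step 1: d.values() returns the dictionary values in insertion order.
Therefore result = [19, 15, 18, 12, 9].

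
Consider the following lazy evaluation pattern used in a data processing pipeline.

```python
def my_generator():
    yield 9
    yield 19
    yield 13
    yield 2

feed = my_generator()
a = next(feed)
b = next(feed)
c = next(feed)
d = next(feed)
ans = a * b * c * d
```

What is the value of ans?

Step 1: Create generator and consume all values:
  a = next(feed) = 9
  b = next(feed) = 19
  c = next(feed) = 13
  d = next(feed) = 2
Step 2: ans = 9 * 19 * 13 * 2 = 4446.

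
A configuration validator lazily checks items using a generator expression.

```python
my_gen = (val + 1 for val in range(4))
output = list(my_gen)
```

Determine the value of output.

Step 1: For each val in range(4), compute val+1:
  val=0: 0+1 = 1
  val=1: 1+1 = 2
  val=2: 2+1 = 3
  val=3: 3+1 = 4
Therefore output = [1, 2, 3, 4].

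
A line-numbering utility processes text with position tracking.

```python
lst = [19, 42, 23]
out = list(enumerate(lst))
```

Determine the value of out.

Step 1: enumerate pairs each element with its index:
  (0, 19)
  (1, 42)
  (2, 23)
Therefore out = [(0, 19), (1, 42), (2, 23)].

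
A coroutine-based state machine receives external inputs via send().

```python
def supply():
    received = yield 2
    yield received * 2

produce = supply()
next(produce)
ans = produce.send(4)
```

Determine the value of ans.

Step 1: next(produce) advances to first yield, producing 2.
Step 2: send(4) resumes, received = 4.
Step 3: yield received * 2 = 4 * 2 = 8.
Therefore ans = 8.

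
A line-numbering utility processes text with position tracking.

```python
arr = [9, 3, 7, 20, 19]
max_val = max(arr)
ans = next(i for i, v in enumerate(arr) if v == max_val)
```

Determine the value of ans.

Step 1: max([9, 3, 7, 20, 19]) = 20.
Step 2: Find first index where value == 20:
  Index 0: 9 != 20
  Index 1: 3 != 20
  Index 2: 7 != 20
  Index 3: 20 == 20, found!
Therefore ans = 3.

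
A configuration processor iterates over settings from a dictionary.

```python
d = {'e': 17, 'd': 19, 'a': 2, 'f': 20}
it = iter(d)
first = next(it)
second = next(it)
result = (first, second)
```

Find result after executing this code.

Step 1: iter(d) iterates over keys: ['e', 'd', 'a', 'f'].
Step 2: first = next(it) = 'e', second = next(it) = 'd'.
Therefore result = ('e', 'd').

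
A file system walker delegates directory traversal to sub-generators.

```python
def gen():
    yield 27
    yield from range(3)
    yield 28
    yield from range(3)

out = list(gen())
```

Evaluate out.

Step 1: Trace yields in order:
  yield 27
  yield 0
  yield 1
  yield 2
  yield 28
  yield 0
  yield 1
  yield 2
Therefore out = [27, 0, 1, 2, 28, 0, 1, 2].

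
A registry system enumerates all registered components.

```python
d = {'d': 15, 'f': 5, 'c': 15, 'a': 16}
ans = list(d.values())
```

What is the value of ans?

Step 1: d.values() returns the dictionary values in insertion order.
Therefore ans = [15, 5, 15, 16].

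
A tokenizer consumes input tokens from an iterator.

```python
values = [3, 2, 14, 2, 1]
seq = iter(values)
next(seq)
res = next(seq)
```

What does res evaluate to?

Step 1: Create iterator over [3, 2, 14, 2, 1].
Step 2: next() consumes 3.
Step 3: next() returns 2.
Therefore res = 2.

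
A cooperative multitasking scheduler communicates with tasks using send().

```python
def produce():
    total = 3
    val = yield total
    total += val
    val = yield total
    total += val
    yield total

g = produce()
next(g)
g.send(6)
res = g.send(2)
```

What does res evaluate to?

Step 1: next() -> yield total=3.
Step 2: send(6) -> val=6, total = 3+6 = 9, yield 9.
Step 3: send(2) -> val=2, total = 9+2 = 11, yield 11.
Therefore res = 11.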